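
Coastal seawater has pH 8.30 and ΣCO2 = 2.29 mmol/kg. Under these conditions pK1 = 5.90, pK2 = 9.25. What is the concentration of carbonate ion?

[CO3²⁻] = 0.230 mmol/kg

α₂ = 1 / (1 + [H⁺]/K2 + [H⁺]²/(K1K2)) = 1 / (1 + 10^+0.95 + 10^-1.45)
   = 1 / (1 + 8.9125 + 0.035481) = 1/9.9480 = 0.1005
[CO3²⁻] = α₂ × DIC = 0.1005 × 2.29 = 0.230 mmol/kg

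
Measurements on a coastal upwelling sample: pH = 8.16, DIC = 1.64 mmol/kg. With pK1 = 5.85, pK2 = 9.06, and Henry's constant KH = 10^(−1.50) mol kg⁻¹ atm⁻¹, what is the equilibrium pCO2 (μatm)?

pCO2 = 225 μatm

α₀ = 1 / (1 + K1/[H⁺] + K1K2/[H⁺]²) = 1 / (1 + 10^+2.31 + 10^+1.41)
   = 1 / (1 + 204.17 + 25.704) = 1/230.88 = 0.004331
[CO2*] = α₀ × DIC = 0.004331 × 1.64 = 0.007103 mmol/kg = 7.103 μmol/kg
pCO2 = [CO2*]/KH = 7.103×10^-6 / 3.162×10^-2 = 225 μatm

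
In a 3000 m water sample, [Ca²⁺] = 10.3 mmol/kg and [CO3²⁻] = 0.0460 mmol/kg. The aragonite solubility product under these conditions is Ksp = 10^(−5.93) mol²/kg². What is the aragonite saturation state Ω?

Ω = 0.403

Ksp = 10^(−5.93) = 1.175×10^-6
Ω = [Ca²⁺][CO3²⁻]/Ksp = (10.3×10^-3)(0.0460×10^-3) / 1.175×10^-6 = 0.403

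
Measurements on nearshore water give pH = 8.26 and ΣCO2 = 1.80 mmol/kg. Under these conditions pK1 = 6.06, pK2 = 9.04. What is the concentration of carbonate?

α₂ = 1 / (1 + [H⁺]/K2 + [H⁺]²/(K1K2)) = 1 / (1 + 10^+0.78 + 10^-1.42)
   = 1 / (1 + 6.0256 + 0.038019) = 1/7.0636 = 0.1416
[CO3²⁻] = α₂ × DIC = 0.1416 × 1.80 = 0.255 mmol/kg

[CO3²⁻] = 0.255 mmol/kg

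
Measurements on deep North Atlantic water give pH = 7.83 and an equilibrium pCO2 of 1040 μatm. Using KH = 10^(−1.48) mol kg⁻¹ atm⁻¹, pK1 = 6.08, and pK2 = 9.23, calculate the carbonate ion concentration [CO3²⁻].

[CO3²⁻] = 0.0771 mmol/kg

[CO2*] = KH · pCO2 = 10^(−1.48) × 1040×10^-6 = 3.444×10^-5 mol/kg
α₀ = 1/(1 + K1/[H⁺] + K1K2/[H⁺]²) = 1/(1 + 10^+1.75 + 10^+0.35) = 0.01681
DIC = [CO2*]/α₀ = 3.444×10^-5 / 0.01681 = 2.048 mmol/kg
[CO3²⁻] = α₂·DIC; α₂ = 0.03764, so [CO3²⁻] = 0.03764 × 2.048 = 0.0771 mmol/kg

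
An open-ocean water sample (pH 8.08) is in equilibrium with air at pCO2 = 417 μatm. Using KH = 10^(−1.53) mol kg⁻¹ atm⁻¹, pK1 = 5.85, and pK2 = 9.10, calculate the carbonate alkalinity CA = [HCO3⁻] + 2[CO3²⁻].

[CO2*] = KH · pCO2 = 10^(−1.53) × 417×10^-6 = 1.231×10^-5 mol/kg
α₀ = 1/(1 + K1/[H⁺] + K1K2/[H⁺]²) = 1/(1 + 10^+2.23 + 10^+1.21) = 0.005346
DIC = [CO2*]/α₀ = 1.231×10^-5 / 0.005346 = 2.302 mmol/kg
CA = (α₁ + 2α₂)·DIC = (0.9079 + 2×0.08671) × 2.302 = 2.49 mmol/kg

CA = 2.49 mmol/kg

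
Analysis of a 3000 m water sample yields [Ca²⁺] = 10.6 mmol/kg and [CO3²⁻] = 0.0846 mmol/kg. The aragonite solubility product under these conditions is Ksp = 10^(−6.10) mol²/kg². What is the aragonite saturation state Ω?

Ksp = 10^(−6.10) = 7.943×10^-7
Ω = [Ca²⁺][CO3²⁻]/Ksp = (10.6×10^-3)(0.0846×10^-3) / 7.943×10^-7 = 1.13

Ω = 1.13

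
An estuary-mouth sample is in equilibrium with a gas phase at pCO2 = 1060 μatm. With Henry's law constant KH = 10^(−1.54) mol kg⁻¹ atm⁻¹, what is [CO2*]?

KH = 10^(−1.54) = 2.884×10^-2 mol kg⁻¹ atm⁻¹
[CO2*] = KH · pCO2 = 2.884×10^-2 × 1060×10^-6 atm = 3.06×10^-5 mol/kg

[CO2*] = 30.6 μmol/kg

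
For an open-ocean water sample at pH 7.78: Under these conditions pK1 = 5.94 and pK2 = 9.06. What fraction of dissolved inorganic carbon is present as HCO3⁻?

α₁ = 0.937

α₁ = 1 / (1 + [H⁺]/K1 + K2/[H⁺]) = 1 / (1 + 10^-1.84 + 10^-1.28)
   = 1 / (1 + 0.014454 + 0.052481) = 1/1.0669 = 0.9373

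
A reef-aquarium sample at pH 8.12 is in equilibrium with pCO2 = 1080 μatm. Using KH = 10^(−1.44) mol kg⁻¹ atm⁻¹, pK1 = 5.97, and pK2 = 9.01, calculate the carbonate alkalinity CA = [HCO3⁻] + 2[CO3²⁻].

CA = 6.97 mmol/kg

[CO2*] = KH · pCO2 = 10^(−1.44) × 1080×10^-6 = 3.921×10^-5 mol/kg
α₀ = 1/(1 + K1/[H⁺] + K1K2/[H⁺]²) = 1/(1 + 10^+2.15 + 10^+1.26) = 0.006232
DIC = [CO2*]/α₀ = 3.921×10^-5 / 0.006232 = 6.292 mmol/kg
CA = (α₁ + 2α₂)·DIC = (0.8804 + 2×0.1134) × 6.292 = 6.97 mmol/kg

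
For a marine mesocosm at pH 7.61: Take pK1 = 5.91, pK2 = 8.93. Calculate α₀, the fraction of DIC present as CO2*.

α₀ = 1 / (1 + K1/[H⁺] + K1K2/[H⁺]²) = 1 / (1 + 10^+1.70 + 10^+0.38)
   = 1 / (1 + 50.119 + 2.3988) = 1/53.518 = 0.01869

α₀ = 0.0187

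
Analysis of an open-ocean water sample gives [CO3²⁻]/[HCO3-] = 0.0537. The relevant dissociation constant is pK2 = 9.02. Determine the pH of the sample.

From K2 = [H⁺][CO3²⁻]/[HCO3-]:  pH = pK2 + log₁₀([CO3²⁻]/[HCO3-])
log₁₀(0.0537) = -1.270
pH = 9.02 + (-1.270) = 7.75

pH = 7.75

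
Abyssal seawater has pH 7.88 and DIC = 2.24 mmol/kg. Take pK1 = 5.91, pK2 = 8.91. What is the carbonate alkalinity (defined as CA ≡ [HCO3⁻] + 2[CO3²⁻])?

CA = [HCO3⁻] + 2[CO3²⁻] = (α₁ + 2α₂)·DIC
At pH 7.88: [H⁺]/K1 = 10^-1.97 = 0.010715, K2/[H⁺] = 10^-1.03 = 0.093325
α₁ = 1/(1 + 0.010715 + 0.093325) = 1/1.1040 = 0.9058; α₂ = α₁·K2/[H⁺] = 0.08453
α₁ + 2α₂ = 1.0748
CA = 1.0748 × 2.24 = 2.41 mmol/kg

CA = 2.41 mmol/kg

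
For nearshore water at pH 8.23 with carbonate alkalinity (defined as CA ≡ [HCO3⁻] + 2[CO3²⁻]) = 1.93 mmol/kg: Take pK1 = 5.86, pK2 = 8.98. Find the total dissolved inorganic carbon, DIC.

DIC = 1.68 mmol/kg

CA = [HCO3⁻] + 2[CO3²⁻] = (α₁ + 2α₂)·DIC
At pH 8.23: [H⁺]/K1 = 10^-2.37 = 0.0042658, K2/[H⁺] = 10^-0.75 = 0.17783
α₁ = 1/(1 + 0.0042658 + 0.17783) = 1/1.1821 = 0.8460; α₂ = α₁·K2/[H⁺] = 0.1504
α₁ + 2α₂ = 1.1468
DIC = CA / (α₁ + 2α₂) = 1.93 / 1.1468 = 1.68 mmol/kg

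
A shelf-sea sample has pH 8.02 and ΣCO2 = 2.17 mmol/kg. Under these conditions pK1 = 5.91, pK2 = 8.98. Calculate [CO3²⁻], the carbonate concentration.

α₂ = 1 / (1 + [H⁺]/K2 + [H⁺]²/(K1K2)) = 1 / (1 + 10^+0.96 + 10^-1.15)
   = 1 / (1 + 9.1201 + 0.070795) = 1/10.191 = 0.09813
[CO3²⁻] = α₂ × DIC = 0.09813 × 2.17 = 0.213 mmol/kg

[CO3²⁻] = 0.213 mmol/kg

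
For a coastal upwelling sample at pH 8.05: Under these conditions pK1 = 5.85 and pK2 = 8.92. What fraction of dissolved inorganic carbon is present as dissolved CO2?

α₀ = 1 / (1 + K1/[H⁺] + K1K2/[H⁺]²) = 1 / (1 + 10^+2.20 + 10^+1.33)
   = 1 / (1 + 158.49 + 21.380) = 1/180.87 = 0.005529

α₀ = 0.00553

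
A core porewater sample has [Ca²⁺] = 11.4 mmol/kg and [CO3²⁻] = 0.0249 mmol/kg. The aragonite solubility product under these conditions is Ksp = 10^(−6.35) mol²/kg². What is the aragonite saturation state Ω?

Ω = 0.635

Ksp = 10^(−6.35) = 4.467×10^-7
Ω = [Ca²⁺][CO3²⁻]/Ksp = (11.4×10^-3)(0.0249×10^-3) / 4.467×10^-7 = 0.635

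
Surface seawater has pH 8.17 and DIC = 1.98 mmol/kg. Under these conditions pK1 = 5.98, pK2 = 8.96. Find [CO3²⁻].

α₂ = 1 / (1 + [H⁺]/K2 + [H⁺]²/(K1K2)) = 1 / (1 + 10^+0.79 + 10^-1.40)
   = 1 / (1 + 6.1660 + 0.039811) = 1/7.2058 = 0.1388
[CO3²⁻] = α₂ × DIC = 0.1388 × 1.98 = 0.275 mmol/kg

[CO3²⁻] = 0.275 mmol/kg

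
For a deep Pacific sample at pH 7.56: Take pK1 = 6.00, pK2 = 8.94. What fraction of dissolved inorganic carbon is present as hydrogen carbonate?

α₁ = 1 / (1 + [H⁺]/K1 + K2/[H⁺]) = 1 / (1 + 10^-1.56 + 10^-1.38)
   = 1 / (1 + 0.027542 + 0.041687) = 1/1.0692 = 0.9353

α₁ = 0.935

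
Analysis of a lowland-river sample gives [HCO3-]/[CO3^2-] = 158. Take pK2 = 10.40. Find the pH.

From K2 = [H⁺][CO3^2-]/[HCO3-]:  pH = pK2 − log₁₀([HCO3-]/[CO3^2-])
log₁₀(158) = +2.199
pH = 10.40 − (+2.199) = 8.20

pH = 8.20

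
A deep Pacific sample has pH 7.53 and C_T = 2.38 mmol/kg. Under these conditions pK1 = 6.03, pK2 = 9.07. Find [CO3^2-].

[CO3²⁻] = 0.0647 mmol/kg

α₂ = 1 / (1 + [H⁺]/K2 + [H⁺]²/(K1K2)) = 1 / (1 + 10^+1.54 + 10^+0.04)
   = 1 / (1 + 34.674 + 1.0965) = 1/36.770 = 0.02720
[CO3²⁻] = α₂ × DIC = 0.02720 × 2.38 = 0.0647 mmol/kg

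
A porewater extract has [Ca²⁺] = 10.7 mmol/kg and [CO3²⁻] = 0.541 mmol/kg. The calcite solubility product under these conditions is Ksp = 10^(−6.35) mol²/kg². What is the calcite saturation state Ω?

Ksp = 10^(−6.35) = 4.467×10^-7
Ω = [Ca²⁺][CO3²⁻]/Ksp = (10.7×10^-3)(0.541×10^-3) / 4.467×10^-7 = 13.0

Ω = 13.0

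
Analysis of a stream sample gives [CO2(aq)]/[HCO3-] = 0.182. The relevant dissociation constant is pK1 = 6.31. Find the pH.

pH = 7.05

From K1 = [H⁺][HCO3-]/[CO2(aq)]:  pH = pK1 − log₁₀([CO2(aq)]/[HCO3-])
log₁₀(0.182) = -0.740
pH = 6.31 − (-0.740) = 7.05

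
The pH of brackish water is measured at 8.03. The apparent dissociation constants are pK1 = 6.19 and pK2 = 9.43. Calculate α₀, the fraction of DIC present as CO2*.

α₀ = 1 / (1 + K1/[H⁺] + K1K2/[H⁺]²) = 1 / (1 + 10^+1.84 + 10^+0.44)
   = 1 / (1 + 69.183 + 2.7542) = 1/72.937 = 0.01371

α₀ = 0.0137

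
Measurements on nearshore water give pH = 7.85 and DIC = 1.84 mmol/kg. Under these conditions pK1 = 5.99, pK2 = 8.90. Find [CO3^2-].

α₂ = 1 / (1 + [H⁺]/K2 + [H⁺]²/(K1K2)) = 1 / (1 + 10^+1.05 + 10^-0.81)
   = 1 / (1 + 11.220 + 0.15488) = 1/12.375 = 0.08081
[CO3²⁻] = α₂ × DIC = 0.08081 × 1.84 = 0.149 mmol/kg

[CO3²⁻] = 0.149 mmol/kg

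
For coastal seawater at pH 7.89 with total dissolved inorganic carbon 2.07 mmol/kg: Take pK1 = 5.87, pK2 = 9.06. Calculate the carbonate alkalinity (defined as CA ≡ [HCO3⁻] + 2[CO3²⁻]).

CA = 2.18 mmol/kg

CA = [HCO3⁻] + 2[CO3²⁻] = (α₁ + 2α₂)·DIC
At pH 7.89: [H⁺]/K1 = 10^-2.02 = 0.0095499, K2/[H⁺] = 10^-1.17 = 0.067608
α₁ = 1/(1 + 0.0095499 + 0.067608) = 1/1.0772 = 0.9284; α₂ = α₁·K2/[H⁺] = 0.06277
α₁ + 2α₂ = 1.0539
CA = 1.0539 × 2.07 = 2.18 mmol/kg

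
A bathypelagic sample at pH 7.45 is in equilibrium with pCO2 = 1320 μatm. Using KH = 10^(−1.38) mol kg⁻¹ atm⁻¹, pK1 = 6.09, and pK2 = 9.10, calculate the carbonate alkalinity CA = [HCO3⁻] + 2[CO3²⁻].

CA = 1.32 mmol/kg

[CO2*] = KH · pCO2 = 10^(−1.38) × 1320×10^-6 = 5.503×10^-5 mol/kg
α₀ = 1/(1 + K1/[H⁺] + K1K2/[H⁺]²) = 1/(1 + 10^+1.36 + 10^-0.29) = 0.04095
DIC = [CO2*]/α₀ = 5.503×10^-5 / 0.04095 = 1.344 mmol/kg
CA = (α₁ + 2α₂)·DIC = (0.9381 + 2×0.02100) × 1.344 = 1.32 mmol/kg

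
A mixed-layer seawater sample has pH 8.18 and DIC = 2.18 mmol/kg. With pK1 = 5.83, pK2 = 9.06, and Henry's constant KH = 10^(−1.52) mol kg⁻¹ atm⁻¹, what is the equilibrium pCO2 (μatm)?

α₀ = 1 / (1 + K1/[H⁺] + K1K2/[H⁺]²) = 1 / (1 + 10^+2.35 + 10^+1.47)
   = 1 / (1 + 223.87 + 29.512) = 1/254.38 = 0.003931
[CO2*] = α₀ × DIC = 0.003931 × 2.18 = 0.008570 mmol/kg = 8.570 μmol/kg
pCO2 = [CO2*]/KH = 8.570×10^-6 / 3.020×10^-2 = 284 μatm

pCO2 = 284 μatm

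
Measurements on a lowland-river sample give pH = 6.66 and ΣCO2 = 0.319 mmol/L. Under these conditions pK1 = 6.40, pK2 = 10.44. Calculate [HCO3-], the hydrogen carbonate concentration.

α₁ = 1 / (1 + [H⁺]/K1 + K2/[H⁺]) = 1 / (1 + 10^-0.26 + 10^-3.78)
   = 1 / (1 + 0.54954 + 0.00016596) = 1/1.5497 = 0.6453
[HCO3⁻] = α₁ × DIC = 0.6453 × 0.319 = 0.206 mmol/L

[HCO3⁻] = 0.206 mmol/L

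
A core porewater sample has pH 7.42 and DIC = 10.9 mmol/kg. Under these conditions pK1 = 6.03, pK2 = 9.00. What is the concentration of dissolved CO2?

[CO2*] = 0.416 mmol/kg

α₀ = 1 / (1 + K1/[H⁺] + K1K2/[H⁺]²) = 1 / (1 + 10^+1.39 + 10^-0.19)
   = 1 / (1 + 24.547 + 0.64565) = 1/26.193 = 0.03818
[CO2*] = α₀ × DIC = 0.03818 × 10.9 = 0.416 mmol/kg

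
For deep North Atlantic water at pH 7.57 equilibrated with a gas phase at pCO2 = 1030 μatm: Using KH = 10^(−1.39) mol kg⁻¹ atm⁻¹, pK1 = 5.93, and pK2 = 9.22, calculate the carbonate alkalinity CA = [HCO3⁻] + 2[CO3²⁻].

CA = 1.91 mmol/kg

[CO2*] = KH · pCO2 = 10^(−1.39) × 1030×10^-6 = 4.196×10^-5 mol/kg
α₀ = 1/(1 + K1/[H⁺] + K1K2/[H⁺]²) = 1/(1 + 10^+1.64 + 10^-0.01) = 0.02192
DIC = [CO2*]/α₀ = 4.196×10^-5 / 0.02192 = 1.915 mmol/kg
CA = (α₁ + 2α₂)·DIC = (0.9567 + 2×0.02142) × 1.915 = 1.91 mmol/kg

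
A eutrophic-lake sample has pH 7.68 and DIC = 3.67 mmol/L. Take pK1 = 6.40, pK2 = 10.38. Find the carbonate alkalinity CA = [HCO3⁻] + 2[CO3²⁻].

CA = [HCO3⁻] + 2[CO3²⁻] = (α₁ + 2α₂)·DIC
At pH 7.68: [H⁺]/K1 = 10^-1.28 = 0.052481, K2/[H⁺] = 10^-2.70 = 0.0019953
α₁ = 1/(1 + 0.052481 + 0.0019953) = 1/1.0545 = 0.9483; α₂ = α₁·K2/[H⁺] = 0.001892
α₁ + 2α₂ = 0.9521
CA = 0.9521 × 3.67 = 3.49 mmol/L

CA = 3.49 mmol/L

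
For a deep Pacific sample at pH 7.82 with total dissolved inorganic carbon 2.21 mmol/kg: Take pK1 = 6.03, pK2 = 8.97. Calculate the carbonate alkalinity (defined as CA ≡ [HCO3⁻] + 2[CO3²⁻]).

CA = [HCO3⁻] + 2[CO3²⁻] = (α₁ + 2α₂)·DIC
At pH 7.82: [H⁺]/K1 = 10^-1.79 = 0.016218, K2/[H⁺] = 10^-1.15 = 0.070795
α₁ = 1/(1 + 0.016218 + 0.070795) = 1/1.0870 = 0.9200; α₂ = α₁·K2/[H⁺] = 0.06513
α₁ + 2α₂ = 1.0502
CA = 1.0502 × 2.21 = 2.32 mmol/kg

CA = 2.32 mmol/kg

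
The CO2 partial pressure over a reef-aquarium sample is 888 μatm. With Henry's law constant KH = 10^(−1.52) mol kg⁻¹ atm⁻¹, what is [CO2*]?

[CO2*] = 26.8 μmol/kg

KH = 10^(−1.52) = 3.020×10^-2 mol kg⁻¹ atm⁻¹
[CO2*] = KH · pCO2 = 3.020×10^-2 × 888×10^-6 atm = 2.68×10^-5 mol/kg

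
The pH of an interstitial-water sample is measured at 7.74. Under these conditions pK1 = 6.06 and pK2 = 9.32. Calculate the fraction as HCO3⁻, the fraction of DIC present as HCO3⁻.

α₁ = 1 / (1 + [H⁺]/K1 + K2/[H⁺]) = 1 / (1 + 10^-1.68 + 10^-1.58)
   = 1 / (1 + 0.020893 + 0.026303) = 1/1.0472 = 0.9549

α₁ = 0.955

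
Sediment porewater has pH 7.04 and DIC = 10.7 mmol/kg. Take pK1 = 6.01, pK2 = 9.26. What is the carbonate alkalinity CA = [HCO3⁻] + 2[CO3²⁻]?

CA = 9.85 mmol/kg

CA = [HCO3⁻] + 2[CO3²⁻] = (α₁ + 2α₂)·DIC
At pH 7.04: [H⁺]/K1 = 10^-1.03 = 0.093325, K2/[H⁺] = 10^-2.22 = 0.0060256
α₁ = 1/(1 + 0.093325 + 0.0060256) = 1/1.0994 = 0.9096; α₂ = α₁·K2/[H⁺] = 0.005481
α₁ + 2α₂ = 0.9206
CA = 0.9206 × 10.7 = 9.85 mmol/kg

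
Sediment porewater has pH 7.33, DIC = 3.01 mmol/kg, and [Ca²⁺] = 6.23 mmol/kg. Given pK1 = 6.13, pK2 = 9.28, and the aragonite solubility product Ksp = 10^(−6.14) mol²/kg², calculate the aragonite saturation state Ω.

α₂ = 1 / (1 + [H⁺]/K2 + [H⁺]²/(K1K2)) = 1 / (1 + 10^+1.95 + 10^+0.75)
   = 1 / (1 + 89.125 + 5.6234) = 1/95.749 = 0.01044
[CO3²⁻] = α₂ × DIC = 0.01044 × 3.01 = 0.03144 mmol/kg
Ksp = 10^(−6.14) = 7.244×10^-7
Ω = [Ca²⁺][CO3²⁻]/Ksp = (6.23×10^-3)(3.144×10^-5) / 7.244×10^-7 = 0.270

Ω = 0.270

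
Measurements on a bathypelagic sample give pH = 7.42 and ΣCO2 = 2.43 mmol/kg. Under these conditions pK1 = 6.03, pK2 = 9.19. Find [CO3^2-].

α₂ = 1 / (1 + [H⁺]/K2 + [H⁺]²/(K1K2)) = 1 / (1 + 10^+1.77 + 10^+0.38)
   = 1 / (1 + 58.884 + 2.3988) = 1/62.283 = 0.01606
[CO3²⁻] = α₂ × DIC = 0.01606 × 2.43 = 0.0390 mmol/kg

[CO3²⁻] = 0.0390 mmol/kg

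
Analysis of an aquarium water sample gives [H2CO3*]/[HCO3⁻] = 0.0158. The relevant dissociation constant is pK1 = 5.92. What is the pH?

pH = 7.72

From K1 = [H⁺][HCO3⁻]/[H2CO3*]:  pH = pK1 − log₁₀([H2CO3*]/[HCO3⁻])
log₁₀(0.0158) = -1.801
pH = 5.92 − (-1.801) = 7.72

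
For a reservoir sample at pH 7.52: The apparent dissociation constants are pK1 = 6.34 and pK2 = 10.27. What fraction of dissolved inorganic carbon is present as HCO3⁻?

α₁ = 1 / (1 + [H⁺]/K1 + K2/[H⁺]) = 1 / (1 + 10^-1.18 + 10^-2.75)
   = 1 / (1 + 0.066069 + 0.0017783) = 1/1.0678 = 0.9365

α₁ = 0.936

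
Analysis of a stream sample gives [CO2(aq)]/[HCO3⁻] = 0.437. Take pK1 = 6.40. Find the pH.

pH = 6.76

From K1 = [H⁺][HCO3⁻]/[CO2(aq)]:  pH = pK1 − log₁₀([CO2(aq)]/[HCO3⁻])
log₁₀(0.437) = -0.360
pH = 6.40 − (-0.360) = 6.76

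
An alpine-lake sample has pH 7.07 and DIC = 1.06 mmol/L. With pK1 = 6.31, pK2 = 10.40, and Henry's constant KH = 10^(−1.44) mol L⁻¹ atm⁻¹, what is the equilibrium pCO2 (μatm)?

pCO2 = 4320 μatm

α₀ = 1 / (1 + K1/[H⁺] + K1K2/[H⁺]²) = 1 / (1 + 10^+0.76 + 10^-2.57)
   = 1 / (1 + 5.7544 + 0.0026915) = 1/6.7571 = 0.1480
[CO2*] = α₀ × DIC = 0.1480 × 1.06 = 0.1569 mmol/L
pCO2 = [CO2*]/KH = 1.569×10^-4 / 3.631×10^-2 = 4320 μatm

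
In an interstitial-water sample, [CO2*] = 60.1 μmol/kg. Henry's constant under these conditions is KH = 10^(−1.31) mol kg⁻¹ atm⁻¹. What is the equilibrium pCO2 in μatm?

pCO2 = 1230 μatm

KH = 10^(−1.31) = 4.898×10^-2 mol kg⁻¹ atm⁻¹
pCO2 = [CO2*]/KH = 60.1×10^-6 / 4.898×10^-2 = 1.23×10^-3 atm = 1230 μatm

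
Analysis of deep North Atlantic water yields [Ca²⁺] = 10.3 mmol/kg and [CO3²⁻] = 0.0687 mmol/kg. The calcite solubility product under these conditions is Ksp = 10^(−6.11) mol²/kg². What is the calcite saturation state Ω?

Ω = 0.912

Ksp = 10^(−6.11) = 7.762×10^-7
Ω = [Ca²⁺][CO3²⁻]/Ksp = (10.3×10^-3)(0.0687×10^-3) / 7.762×10^-7 = 0.912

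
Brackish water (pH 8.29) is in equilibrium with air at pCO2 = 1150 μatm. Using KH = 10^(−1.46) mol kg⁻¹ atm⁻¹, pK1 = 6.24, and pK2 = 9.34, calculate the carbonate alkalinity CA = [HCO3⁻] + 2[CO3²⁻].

[CO2*] = KH · pCO2 = 10^(−1.46) × 1150×10^-6 = 3.987×10^-5 mol/kg
α₀ = 1/(1 + K1/[H⁺] + K1K2/[H⁺]²) = 1/(1 + 10^+2.05 + 10^+1.00) = 0.008117
DIC = [CO2*]/α₀ = 3.987×10^-5 / 0.008117 = 4.913 mmol/kg
CA = (α₁ + 2α₂)·DIC = (0.9107 + 2×0.08117) × 4.913 = 5.27 mmol/kg

CA = 5.27 mmol/kg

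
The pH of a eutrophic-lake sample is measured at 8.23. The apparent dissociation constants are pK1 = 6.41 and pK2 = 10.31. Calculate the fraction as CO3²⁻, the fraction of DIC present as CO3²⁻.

α₂ = 0.00813

α₂ = 1 / (1 + [H⁺]/K2 + [H⁺]²/(K1K2)) = 1 / (1 + 10^+2.08 + 10^+0.26)
   = 1 / (1 + 120.23 + 1.8197) = 1/123.05 = 0.008127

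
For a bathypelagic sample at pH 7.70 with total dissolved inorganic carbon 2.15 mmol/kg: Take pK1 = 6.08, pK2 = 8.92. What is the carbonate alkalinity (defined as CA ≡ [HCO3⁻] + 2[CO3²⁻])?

CA = 2.22 mmol/kg

CA = [HCO3⁻] + 2[CO3²⁻] = (α₁ + 2α₂)·DIC
At pH 7.70: [H⁺]/K1 = 10^-1.62 = 0.023988, K2/[H⁺] = 10^-1.22 = 0.060256
α₁ = 1/(1 + 0.023988 + 0.060256) = 1/1.0842 = 0.9223; α₂ = α₁·K2/[H⁺] = 0.05557
α₁ + 2α₂ = 1.0334
CA = 1.0334 × 2.15 = 2.22 mmol/kg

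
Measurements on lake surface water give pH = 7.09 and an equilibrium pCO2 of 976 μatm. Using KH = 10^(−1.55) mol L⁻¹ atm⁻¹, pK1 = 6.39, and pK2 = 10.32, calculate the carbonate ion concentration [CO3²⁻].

[CO3²⁻] = 0.0812 μmol/L

[CO2*] = KH · pCO2 = 10^(−1.55) × 976×10^-6 = 2.751×10^-5 mol/L
α₀ = 1/(1 + K1/[H⁺] + K1K2/[H⁺]²) = 1/(1 + 10^+0.70 + 10^-2.53) = 0.1663
DIC = [CO2*]/α₀ = 2.751×10^-5 / 0.1663 = 0.1655 mmol/L
[CO3²⁻] = α₂·DIC; α₂ = 0.0004907, so [CO3²⁻] = 0.0004907 × 0.1655 = 8.12×10^-5 mmol/L = 0.0812 μmol/L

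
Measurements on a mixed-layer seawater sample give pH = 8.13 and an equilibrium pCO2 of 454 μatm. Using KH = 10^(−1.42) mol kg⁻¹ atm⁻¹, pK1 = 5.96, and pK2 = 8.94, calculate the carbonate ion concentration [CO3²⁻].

[CO3²⁻] = 0.395 mmol/kg

[CO2*] = KH · pCO2 = 10^(−1.42) × 454×10^-6 = 1.726×10^-5 mol/kg
α₀ = 1/(1 + K1/[H⁺] + K1K2/[H⁺]²) = 1/(1 + 10^+2.17 + 10^+1.36) = 0.005820
DIC = [CO2*]/α₀ = 1.726×10^-5 / 0.005820 = 2.966 mmol/kg
[CO3²⁻] = α₂·DIC; α₂ = 0.1333, so [CO3²⁻] = 0.1333 × 2.966 = 0.395 mmol/kg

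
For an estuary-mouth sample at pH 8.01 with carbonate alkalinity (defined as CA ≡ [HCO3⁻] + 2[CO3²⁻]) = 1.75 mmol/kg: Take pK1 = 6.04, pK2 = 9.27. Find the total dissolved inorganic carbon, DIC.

CA = [HCO3⁻] + 2[CO3²⁻] = (α₁ + 2α₂)·DIC
At pH 8.01: [H⁺]/K1 = 10^-1.97 = 0.010715, K2/[H⁺] = 10^-1.26 = 0.054954
α₁ = 1/(1 + 0.010715 + 0.054954) = 1/1.0657 = 0.9384; α₂ = α₁·K2/[H⁺] = 0.05157
α₁ + 2α₂ = 1.0415
DIC = CA / (α₁ + 2α₂) = 1.75 / 1.0415 = 1.68 mmol/kg

DIC = 1.68 mmol/kg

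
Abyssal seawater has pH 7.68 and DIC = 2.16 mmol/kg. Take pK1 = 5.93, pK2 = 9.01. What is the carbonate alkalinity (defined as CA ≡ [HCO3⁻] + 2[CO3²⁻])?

CA = [HCO3⁻] + 2[CO3²⁻] = (α₁ + 2α₂)·DIC
At pH 7.68: [H⁺]/K1 = 10^-1.75 = 0.017783, K2/[H⁺] = 10^-1.33 = 0.046774
α₁ = 1/(1 + 0.017783 + 0.046774) = 1/1.0646 = 0.9394; α₂ = α₁·K2/[H⁺] = 0.04394
α₁ + 2α₂ = 1.0272
CA = 1.0272 × 2.16 = 2.22 mmol/kg

CA = 2.22 mmol/kg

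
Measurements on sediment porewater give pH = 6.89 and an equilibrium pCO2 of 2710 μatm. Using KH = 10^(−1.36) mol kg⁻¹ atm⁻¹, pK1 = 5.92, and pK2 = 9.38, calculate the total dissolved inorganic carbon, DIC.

[CO2*] = KH · pCO2 = 10^(−1.36) × 2710×10^-6 = 1.183×10^-4 mol/kg
α₀ = 1/(1 + K1/[H⁺] + K1K2/[H⁺]²) = 1/(1 + 10^+0.97 + 10^-1.52) = 0.09650
DIC = [CO2*]/α₀ = 1.183×10^-4 / 0.09650 = 1.23 mmol/kg

DIC = 1.23 mmol/kg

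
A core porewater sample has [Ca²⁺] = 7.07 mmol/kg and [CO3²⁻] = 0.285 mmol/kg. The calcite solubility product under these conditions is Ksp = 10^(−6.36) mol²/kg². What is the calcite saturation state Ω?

Ksp = 10^(−6.36) = 4.365×10^-7
Ω = [Ca²⁺][CO3²⁻]/Ksp = (7.07×10^-3)(0.285×10^-3) / 4.365×10^-7 = 4.62

Ω = 4.62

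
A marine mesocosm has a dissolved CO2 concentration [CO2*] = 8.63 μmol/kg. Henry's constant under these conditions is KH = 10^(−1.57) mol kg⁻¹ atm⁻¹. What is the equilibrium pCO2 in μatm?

KH = 10^(−1.57) = 2.692×10^-2 mol kg⁻¹ atm⁻¹
pCO2 = [CO2*]/KH = 8.63×10^-6 / 2.692×10^-2 = 3.21×10^-4 atm = 321 μatm

pCO2 = 321 μatm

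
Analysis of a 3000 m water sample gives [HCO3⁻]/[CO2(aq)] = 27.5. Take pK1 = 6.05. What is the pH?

pH = 7.49

From K1 = [H⁺][HCO3⁻]/[CO2(aq)]:  pH = pK1 + log₁₀([HCO3⁻]/[CO2(aq)])
log₁₀(27.5) = +1.439
pH = 6.05 + (+1.439) = 7.49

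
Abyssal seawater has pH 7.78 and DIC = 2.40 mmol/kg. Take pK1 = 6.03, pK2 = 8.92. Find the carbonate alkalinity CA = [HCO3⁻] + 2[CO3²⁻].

CA = 2.52 mmol/kg

CA = [HCO3⁻] + 2[CO3²⁻] = (α₁ + 2α₂)·DIC
At pH 7.78: [H⁺]/K1 = 10^-1.75 = 0.017783, K2/[H⁺] = 10^-1.14 = 0.072444
α₁ = 1/(1 + 0.017783 + 0.072444) = 1/1.0902 = 0.9172; α₂ = α₁·K2/[H⁺] = 0.06645
α₁ + 2α₂ = 1.0501
CA = 1.0501 × 2.40 = 2.52 mmol/kg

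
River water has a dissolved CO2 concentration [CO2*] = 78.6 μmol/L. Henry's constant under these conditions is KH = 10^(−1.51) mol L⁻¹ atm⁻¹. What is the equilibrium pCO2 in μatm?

KH = 10^(−1.51) = 3.090×10^-2 mol L⁻¹ atm⁻¹
pCO2 = [CO2*]/KH = 78.6×10^-6 / 3.090×10^-2 = 2.54×10^-3 atm = 2540 μatm

pCO2 = 2540 μatm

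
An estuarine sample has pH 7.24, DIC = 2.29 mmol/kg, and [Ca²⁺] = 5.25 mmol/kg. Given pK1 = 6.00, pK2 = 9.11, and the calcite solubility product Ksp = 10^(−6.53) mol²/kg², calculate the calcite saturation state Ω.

α₂ = 1 / (1 + [H⁺]/K2 + [H⁺]²/(K1K2)) = 1 / (1 + 10^+1.87 + 10^+0.63)
   = 1 / (1 + 74.131 + 4.2658) = 1/79.397 = 0.01259
[CO3²⁻] = α₂ × DIC = 0.01259 × 2.29 = 0.02884 mmol/kg
Ksp = 10^(−6.53) = 2.951×10^-7
Ω = [Ca²⁺][CO3²⁻]/Ksp = (5.25×10^-3)(2.884×10^-5) / 2.951×10^-7 = 0.513

Ω = 0.513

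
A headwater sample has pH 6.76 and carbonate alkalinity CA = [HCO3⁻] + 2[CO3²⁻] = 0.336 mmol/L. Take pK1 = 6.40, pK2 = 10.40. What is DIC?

CA = [HCO3⁻] + 2[CO3²⁻] = (α₁ + 2α₂)·DIC
At pH 6.76: [H⁺]/K1 = 10^-0.36 = 0.43652, K2/[H⁺] = 10^-3.64 = 0.00022909
α₁ = 1/(1 + 0.43652 + 0.00022909) = 1/1.4367 = 0.6960; α₂ = α₁·K2/[H⁺] = 0.0001594
α₁ + 2α₂ = 0.6963
DIC = CA / (α₁ + 2α₂) = 0.336 / 0.6963 = 0.483 mmol/L

DIC = 0.483 mmol/L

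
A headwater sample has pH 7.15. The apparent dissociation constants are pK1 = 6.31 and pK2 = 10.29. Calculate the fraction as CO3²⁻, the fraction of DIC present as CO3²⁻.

α₂ = 0.000633

α₂ = 1 / (1 + [H⁺]/K2 + [H⁺]²/(K1K2)) = 1 / (1 + 10^+3.14 + 10^+2.30)
   = 1 / (1 + 1380.4 + 199.53) = 1/1580.9 = 0.0006325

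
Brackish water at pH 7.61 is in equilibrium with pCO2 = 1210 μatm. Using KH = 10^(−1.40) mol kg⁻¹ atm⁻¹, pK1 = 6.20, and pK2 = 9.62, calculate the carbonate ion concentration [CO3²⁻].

[CO2*] = KH · pCO2 = 10^(−1.40) × 1210×10^-6 = 4.817×10^-5 mol/kg
α₀ = 1/(1 + K1/[H⁺] + K1K2/[H⁺]²) = 1/(1 + 10^+1.41 + 10^-0.60) = 0.03710
DIC = [CO2*]/α₀ = 4.817×10^-5 / 0.03710 = 1.298 mmol/kg
[CO3²⁻] = α₂·DIC; α₂ = 0.009319, so [CO3²⁻] = 0.009319 × 1.298 = 0.0121 mmol/kg = 12.1 μmol/kg

[CO3²⁻] = 12.1 μmol/kg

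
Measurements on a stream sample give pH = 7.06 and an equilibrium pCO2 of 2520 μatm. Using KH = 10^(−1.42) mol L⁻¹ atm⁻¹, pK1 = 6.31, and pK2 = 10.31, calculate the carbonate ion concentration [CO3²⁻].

[CO3²⁻] = 0.303 μmol/L

[CO2*] = KH · pCO2 = 10^(−1.42) × 2520×10^-6 = 9.581×10^-5 mol/L
α₀ = 1/(1 + K1/[H⁺] + K1K2/[H⁺]²) = 1/(1 + 10^+0.75 + 10^-2.50) = 0.1509
DIC = [CO2*]/α₀ = 9.581×10^-5 / 0.1509 = 0.6349 mmol/L
[CO3²⁻] = α₂·DIC; α₂ = 0.0004772, so [CO3²⁻] = 0.0004772 × 0.6349 = 0.000303 mmol/L = 0.303 μmol/L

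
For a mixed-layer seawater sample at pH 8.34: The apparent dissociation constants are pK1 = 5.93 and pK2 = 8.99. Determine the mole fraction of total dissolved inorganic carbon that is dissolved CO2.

α₀ = 1 / (1 + K1/[H⁺] + K1K2/[H⁺]²) = 1 / (1 + 10^+2.41 + 10^+1.76)
   = 1 / (1 + 257.04 + 57.544) = 1/315.58 = 0.003169

α₀ = 0.00317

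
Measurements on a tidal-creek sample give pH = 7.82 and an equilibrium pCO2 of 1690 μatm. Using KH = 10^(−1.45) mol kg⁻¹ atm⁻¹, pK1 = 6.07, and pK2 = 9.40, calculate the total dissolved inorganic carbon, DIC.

DIC = 3.52 mmol/kg

[CO2*] = KH · pCO2 = 10^(−1.45) × 1690×10^-6 = 5.996×10^-5 mol/kg
α₀ = 1/(1 + K1/[H⁺] + K1K2/[H⁺]²) = 1/(1 + 10^+1.75 + 10^+0.17) = 0.01703
DIC = [CO2*]/α₀ = 5.996×10^-5 / 0.01703 = 3.52 mmol/kg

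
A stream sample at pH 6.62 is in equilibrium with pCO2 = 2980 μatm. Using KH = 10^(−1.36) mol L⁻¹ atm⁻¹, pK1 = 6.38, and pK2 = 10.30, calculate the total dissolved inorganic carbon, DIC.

DIC = 0.356 mmol/L

[CO2*] = KH · pCO2 = 10^(−1.36) × 2980×10^-6 = 1.301×10^-4 mol/L
α₀ = 1/(1 + K1/[H⁺] + K1K2/[H⁺]²) = 1/(1 + 10^+0.24 + 10^-3.44) = 0.3652
DIC = [CO2*]/α₀ = 1.301×10^-4 / 0.3652 = 0.356 mmol/L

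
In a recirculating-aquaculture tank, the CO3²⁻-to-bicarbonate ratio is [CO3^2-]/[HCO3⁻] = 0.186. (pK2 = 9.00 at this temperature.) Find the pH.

pH = 8.27

From K2 = [H⁺][CO3^2-]/[HCO3⁻]:  pH = pK2 + log₁₀([CO3^2-]/[HCO3⁻])
log₁₀(0.186) = -0.730
pH = 9.00 + (-0.730) = 8.27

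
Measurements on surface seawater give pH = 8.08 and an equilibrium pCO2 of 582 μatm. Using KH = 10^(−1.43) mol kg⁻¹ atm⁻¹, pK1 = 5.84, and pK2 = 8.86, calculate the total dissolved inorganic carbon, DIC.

[CO2*] = KH · pCO2 = 10^(−1.43) × 582×10^-6 = 2.162×10^-5 mol/kg
α₀ = 1/(1 + K1/[H⁺] + K1K2/[H⁺]²) = 1/(1 + 10^+2.24 + 10^+1.46) = 0.004911
DIC = [CO2*]/α₀ = 2.162×10^-5 / 0.004911 = 4.40 mmol/kg

DIC = 4.40 mmol/kg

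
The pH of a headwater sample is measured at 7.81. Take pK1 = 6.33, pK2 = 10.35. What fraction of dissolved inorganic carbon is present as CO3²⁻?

α₂ = 0.00278

α₂ = 1 / (1 + [H⁺]/K2 + [H⁺]²/(K1K2)) = 1 / (1 + 10^+2.54 + 10^+1.06)
   = 1 / (1 + 346.74 + 11.482) = 1/359.22 = 0.002784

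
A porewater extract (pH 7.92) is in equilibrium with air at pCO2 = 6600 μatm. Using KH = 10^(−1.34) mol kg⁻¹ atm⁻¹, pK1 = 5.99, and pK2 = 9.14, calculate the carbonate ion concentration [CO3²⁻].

[CO3²⁻] = 1.55 mmol/kg

[CO2*] = KH · pCO2 = 10^(−1.34) × 6600×10^-6 = 3.017×10^-4 mol/kg
α₀ = 1/(1 + K1/[H⁺] + K1K2/[H⁺]²) = 1/(1 + 10^+1.93 + 10^+0.71) = 0.01096
DIC = [CO2*]/α₀ = 3.017×10^-4 / 0.01096 = 27.53 mmol/kg
[CO3²⁻] = α₂·DIC; α₂ = 0.05621, so [CO3²⁻] = 0.05621 × 27.53 = 1.55 mmol/kg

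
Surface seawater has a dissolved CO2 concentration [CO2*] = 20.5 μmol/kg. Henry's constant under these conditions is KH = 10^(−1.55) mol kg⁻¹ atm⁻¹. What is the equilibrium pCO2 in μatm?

KH = 10^(−1.55) = 2.818×10^-2 mol kg⁻¹ atm⁻¹
pCO2 = [CO2*]/KH = 20.5×10^-6 / 2.818×10^-2 = 7.27×10^-4 atm = 727 μatm

pCO2 = 727 μatm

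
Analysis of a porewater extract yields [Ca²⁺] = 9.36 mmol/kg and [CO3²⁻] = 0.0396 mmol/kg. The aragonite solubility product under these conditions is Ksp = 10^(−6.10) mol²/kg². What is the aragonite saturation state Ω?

Ksp = 10^(−6.10) = 7.943×10^-7
Ω = [Ca²⁺][CO3²⁻]/Ksp = (9.36×10^-3)(0.0396×10^-3) / 7.943×10^-7 = 0.467

Ω = 0.467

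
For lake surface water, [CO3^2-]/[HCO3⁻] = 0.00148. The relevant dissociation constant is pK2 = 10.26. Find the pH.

pH = 7.43

From K2 = [H⁺][CO3^2-]/[HCO3⁻]:  pH = pK2 + log₁₀([CO3^2-]/[HCO3⁻])
log₁₀(0.00148) = -2.830
pH = 10.26 + (-2.830) = 7.43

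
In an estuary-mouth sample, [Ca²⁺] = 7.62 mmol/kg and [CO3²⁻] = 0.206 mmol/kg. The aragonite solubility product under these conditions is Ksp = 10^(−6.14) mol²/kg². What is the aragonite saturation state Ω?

Ksp = 10^(−6.14) = 7.244×10^-7
Ω = [Ca²⁺][CO3²⁻]/Ksp = (7.62×10^-3)(0.206×10^-3) / 7.244×10^-7 = 2.17

Ω = 2.17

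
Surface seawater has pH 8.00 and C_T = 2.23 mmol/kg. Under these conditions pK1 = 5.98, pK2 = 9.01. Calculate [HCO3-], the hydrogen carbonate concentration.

α₁ = 1 / (1 + [H⁺]/K1 + K2/[H⁺]) = 1 / (1 + 10^-2.02 + 10^-1.01)
   = 1 / (1 + 0.0095499 + 0.097724) = 1/1.1073 = 0.9031
[HCO3⁻] = α₁ × DIC = 0.9031 × 2.23 = 2.01 mmol/kg

[HCO3⁻] = 2.01 mmol/kg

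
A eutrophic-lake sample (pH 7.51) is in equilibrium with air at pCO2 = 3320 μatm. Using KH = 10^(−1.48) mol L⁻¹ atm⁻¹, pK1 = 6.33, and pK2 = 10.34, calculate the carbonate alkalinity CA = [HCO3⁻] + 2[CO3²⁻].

[CO2*] = KH · pCO2 = 10^(−1.48) × 3320×10^-6 = 1.099×10^-4 mol/L
α₀ = 1/(1 + K1/[H⁺] + K1K2/[H⁺]²) = 1/(1 + 10^+1.18 + 10^-1.65) = 0.06189
DIC = [CO2*]/α₀ = 1.099×10^-4 / 0.06189 = 1.776 mmol/L
CA = (α₁ + 2α₂)·DIC = (0.9367 + 2×0.001386) × 1.776 = 1.67 mmol/L

CA = 1.67 mmol/L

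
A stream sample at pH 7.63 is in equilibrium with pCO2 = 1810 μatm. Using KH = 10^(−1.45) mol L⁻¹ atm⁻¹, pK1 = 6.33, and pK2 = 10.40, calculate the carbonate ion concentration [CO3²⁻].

[CO2*] = KH · pCO2 = 10^(−1.45) × 1810×10^-6 = 6.422×10^-5 mol/L
α₀ = 1/(1 + K1/[H⁺] + K1K2/[H⁺]²) = 1/(1 + 10^+1.30 + 10^-1.47) = 0.04765
DIC = [CO2*]/α₀ = 6.422×10^-5 / 0.04765 = 1.348 mmol/L
[CO3²⁻] = α₂·DIC; α₂ = 0.001615, so [CO3²⁻] = 0.001615 × 1.348 = 0.00218 mmol/L = 2.18 μmol/L

[CO3²⁻] = 2.18 μmol/L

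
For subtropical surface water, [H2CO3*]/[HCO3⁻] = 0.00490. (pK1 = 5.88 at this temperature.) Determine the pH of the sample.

From K1 = [H⁺][HCO3⁻]/[H2CO3*]:  pH = pK1 − log₁₀([H2CO3*]/[HCO3⁻])
log₁₀(0.00490) = -2.310
pH = 5.88 − (-2.310) = 8.19

pH = 8.19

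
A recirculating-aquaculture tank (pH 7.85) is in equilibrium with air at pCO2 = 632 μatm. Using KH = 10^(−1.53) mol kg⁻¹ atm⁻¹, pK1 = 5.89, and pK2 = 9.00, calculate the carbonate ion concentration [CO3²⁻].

[CO3²⁻] = 0.120 mmol/kg

[CO2*] = KH · pCO2 = 10^(−1.53) × 632×10^-6 = 1.865×10^-5 mol/kg
α₀ = 1/(1 + K1/[H⁺] + K1K2/[H⁺]²) = 1/(1 + 10^+1.96 + 10^+0.81) = 0.01014
DIC = [CO2*]/α₀ = 1.865×10^-5 / 0.01014 = 1.840 mmol/kg
[CO3²⁻] = α₂·DIC; α₂ = 0.06544, so [CO3²⁻] = 0.06544 × 1.840 = 0.120 mmol/kg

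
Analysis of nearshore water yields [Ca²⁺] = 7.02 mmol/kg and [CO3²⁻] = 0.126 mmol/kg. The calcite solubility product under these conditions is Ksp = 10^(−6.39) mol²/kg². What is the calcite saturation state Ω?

Ksp = 10^(−6.39) = 4.074×10^-7
Ω = [Ca²⁺][CO3²⁻]/Ksp = (7.02×10^-3)(0.126×10^-3) / 4.074×10^-7 = 2.17

Ω = 2.17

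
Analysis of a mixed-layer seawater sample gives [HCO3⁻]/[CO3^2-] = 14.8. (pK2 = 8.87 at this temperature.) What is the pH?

From K2 = [H⁺][CO3^2-]/[HCO3⁻]:  pH = pK2 − log₁₀([HCO3⁻]/[CO3^2-])
log₁₀(14.8) = +1.170
pH = 8.87 − (+1.170) = 7.70

pH = 7.70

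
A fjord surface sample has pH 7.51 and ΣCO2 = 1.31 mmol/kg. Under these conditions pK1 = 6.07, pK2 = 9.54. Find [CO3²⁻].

[CO3²⁻] = 11.7 μmol/kg

α₂ = 1 / (1 + [H⁺]/K2 + [H⁺]²/(K1K2)) = 1 / (1 + 10^+2.03 + 10^+0.59)
   = 1 / (1 + 107.15 + 3.8905) = 1/112.04 = 0.008925
[CO3²⁻] = α₂ × DIC = 0.008925 × 1.31 = 0.0117 mmol/kg = 11.7 μmol/kg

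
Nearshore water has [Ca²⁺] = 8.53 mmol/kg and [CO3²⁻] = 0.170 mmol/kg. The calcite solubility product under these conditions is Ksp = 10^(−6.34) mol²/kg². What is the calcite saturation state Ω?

Ksp = 10^(−6.34) = 4.571×10^-7
Ω = [Ca²⁺][CO3²⁻]/Ksp = (8.53×10^-3)(0.170×10^-3) / 4.571×10^-7 = 3.17

Ω = 3.17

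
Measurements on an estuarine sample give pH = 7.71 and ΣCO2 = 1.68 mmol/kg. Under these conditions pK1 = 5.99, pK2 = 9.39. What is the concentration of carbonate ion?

α₂ = 1 / (1 + [H⁺]/K2 + [H⁺]²/(K1K2)) = 1 / (1 + 10^+1.68 + 10^-0.04)
   = 1 / (1 + 47.863 + 0.91201) = 1/49.775 = 0.02009
[CO3²⁻] = α₂ × DIC = 0.02009 × 1.68 = 0.0338 mmol/kg

[CO3²⁻] = 0.0338 mmol/kg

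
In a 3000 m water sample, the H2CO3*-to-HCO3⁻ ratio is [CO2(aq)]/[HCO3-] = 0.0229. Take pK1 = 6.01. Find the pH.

From K1 = [H⁺][HCO3-]/[CO2(aq)]:  pH = pK1 − log₁₀([CO2(aq)]/[HCO3-])
log₁₀(0.0229) = -1.640
pH = 6.01 − (-1.640) = 7.65

pH = 7.65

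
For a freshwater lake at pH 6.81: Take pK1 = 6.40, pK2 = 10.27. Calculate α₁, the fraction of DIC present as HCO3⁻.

α₁ = 0.720

α₁ = 1 / (1 + [H⁺]/K1 + K2/[H⁺]) = 1 / (1 + 10^-0.41 + 10^-3.46)
   = 1 / (1 + 0.38905 + 0.00034674) = 1/1.3894 = 0.7197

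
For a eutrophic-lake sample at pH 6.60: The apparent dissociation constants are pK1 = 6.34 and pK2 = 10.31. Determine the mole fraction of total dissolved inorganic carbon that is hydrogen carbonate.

α₁ = 1 / (1 + [H⁺]/K1 + K2/[H⁺]) = 1 / (1 + 10^-0.26 + 10^-3.71)
   = 1 / (1 + 0.54954 + 0.00019498) = 1/1.5497 = 0.6453

α₁ = 0.645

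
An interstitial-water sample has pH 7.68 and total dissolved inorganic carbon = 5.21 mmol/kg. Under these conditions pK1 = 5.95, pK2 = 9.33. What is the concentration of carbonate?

α₂ = 1 / (1 + [H⁺]/K2 + [H⁺]²/(K1K2)) = 1 / (1 + 10^+1.65 + 10^-0.08)
   = 1 / (1 + 44.668 + 0.83176) = 1/46.500 = 0.02151
[CO3²⁻] = α₂ × DIC = 0.02151 × 5.21 = 0.112 mmol/kg

[CO3²⁻] = 0.112 mmol/kg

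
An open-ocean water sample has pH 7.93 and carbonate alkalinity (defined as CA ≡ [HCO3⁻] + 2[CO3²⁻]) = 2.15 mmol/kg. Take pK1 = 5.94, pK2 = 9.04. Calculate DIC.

CA = [HCO3⁻] + 2[CO3²⁻] = (α₁ + 2α₂)·DIC
At pH 7.93: [H⁺]/K1 = 10^-1.99 = 0.010233, K2/[H⁺] = 10^-1.11 = 0.077625
α₁ = 1/(1 + 0.010233 + 0.077625) = 1/1.0879 = 0.9192; α₂ = α₁·K2/[H⁺] = 0.07136
α₁ + 2α₂ = 1.0619
DIC = CA / (α₁ + 2α₂) = 2.15 / 1.0619 = 2.02 mmol/kg

DIC = 2.02 mmol/kg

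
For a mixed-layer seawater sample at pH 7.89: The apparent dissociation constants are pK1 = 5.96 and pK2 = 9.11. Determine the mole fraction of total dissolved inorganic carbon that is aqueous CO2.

α₀ = 1 / (1 + K1/[H⁺] + K1K2/[H⁺]²) = 1 / (1 + 10^+1.93 + 10^+0.71)
   = 1 / (1 + 85.114 + 5.1286) = 1/91.242 = 0.01096

α₀ = 0.0110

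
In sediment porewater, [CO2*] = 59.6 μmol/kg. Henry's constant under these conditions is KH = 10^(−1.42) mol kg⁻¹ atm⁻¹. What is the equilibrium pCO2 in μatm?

pCO2 = 1570 μatm

KH = 10^(−1.42) = 3.802×10^-2 mol kg⁻¹ atm⁻¹
pCO2 = [CO2*]/KH = 59.6×10^-6 / 3.802×10^-2 = 1.57×10^-3 atm = 1570 μatm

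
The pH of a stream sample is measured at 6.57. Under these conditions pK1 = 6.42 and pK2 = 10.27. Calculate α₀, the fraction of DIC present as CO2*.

α₀ = 1 / (1 + K1/[H⁺] + K1K2/[H⁺]²) = 1 / (1 + 10^+0.15 + 10^-3.55)
   = 1 / (1 + 1.4125 + 0.00028184) = 1/2.4128 = 0.4145

α₀ = 0.414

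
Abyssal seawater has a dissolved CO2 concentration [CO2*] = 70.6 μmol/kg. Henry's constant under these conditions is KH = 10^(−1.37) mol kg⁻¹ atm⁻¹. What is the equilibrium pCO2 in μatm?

KH = 10^(−1.37) = 4.266×10^-2 mol kg⁻¹ atm⁻¹
pCO2 = [CO2*]/KH = 70.6×10^-6 / 4.266×10^-2 = 1.66×10^-3 atm = 1660 μatm

pCO2 = 1660 μatm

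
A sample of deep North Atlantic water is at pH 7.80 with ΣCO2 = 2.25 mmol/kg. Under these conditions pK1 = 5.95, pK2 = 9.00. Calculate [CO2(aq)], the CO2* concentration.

α₀ = 1 / (1 + K1/[H⁺] + K1K2/[H⁺]²) = 1 / (1 + 10^+1.85 + 10^+0.65)
   = 1 / (1 + 70.795 + 4.4668) = 1/76.261 = 0.01311
[CO2*] = α₀ × DIC = 0.01311 × 2.25 = 0.0295 mmol/kg

[CO2*] = 0.0295 mmol/kg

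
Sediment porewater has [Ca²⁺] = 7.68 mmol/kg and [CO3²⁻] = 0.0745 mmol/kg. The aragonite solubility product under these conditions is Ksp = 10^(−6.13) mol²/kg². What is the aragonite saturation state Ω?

Ksp = 10^(−6.13) = 7.413×10^-7
Ω = [Ca²⁺][CO3²⁻]/Ksp = (7.68×10^-3)(0.0745×10^-3) / 7.413×10^-7 = 0.772

Ω = 0.772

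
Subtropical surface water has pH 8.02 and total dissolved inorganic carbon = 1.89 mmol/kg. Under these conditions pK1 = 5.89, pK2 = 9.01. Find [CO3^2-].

[CO3²⁻] = 0.174 mmol/kg

α₂ = 1 / (1 + [H⁺]/K2 + [H⁺]²/(K1K2)) = 1 / (1 + 10^+0.99 + 10^-1.14)
   = 1 / (1 + 9.7724 + 0.072444) = 1/10.845 = 0.09221
[CO3²⁻] = α₂ × DIC = 0.09221 × 1.89 = 0.174 mmol/kg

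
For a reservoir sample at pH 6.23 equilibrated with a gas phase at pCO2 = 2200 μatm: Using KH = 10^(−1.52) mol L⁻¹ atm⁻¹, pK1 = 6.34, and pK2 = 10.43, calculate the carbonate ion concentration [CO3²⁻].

[CO2*] = KH · pCO2 = 10^(−1.52) × 2200×10^-6 = 6.644×10^-5 mol/L
α₀ = 1/(1 + K1/[H⁺] + K1K2/[H⁺]²) = 1/(1 + 10^-0.11 + 10^-4.31) = 0.5630
DIC = [CO2*]/α₀ = 6.644×10^-5 / 0.5630 = 0.1180 mmol/L
[CO3²⁻] = α₂·DIC; α₂ = 2.757×10^-5, so [CO3²⁻] = 2.757×10^-5 × 0.1180 = 3.25×10^-6 mmol/L = 0.00325 μmol/L

[CO3²⁻] = 0.00325 μmol/L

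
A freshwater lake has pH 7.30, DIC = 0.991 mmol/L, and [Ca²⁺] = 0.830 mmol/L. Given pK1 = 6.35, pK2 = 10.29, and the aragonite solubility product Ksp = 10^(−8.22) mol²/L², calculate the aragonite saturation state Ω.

Ω = 0.125

α₂ = 1 / (1 + [H⁺]/K2 + [H⁺]²/(K1K2)) = 1 / (1 + 10^+2.99 + 10^+2.04)
   = 1 / (1 + 977.24 + 109.65) = 1/1087.9 = 0.0009192
[CO3²⁻] = α₂ × DIC = 0.0009192 × 0.991 = 0.0009109 mmol/L = 0.9109 μmol/L
Ksp = 10^(−8.22) = 6.026×10^-9
Ω = [Ca²⁺][CO3²⁻]/Ksp = (0.830×10^-3)(9.109×10^-7) / 6.026×10^-9 = 0.125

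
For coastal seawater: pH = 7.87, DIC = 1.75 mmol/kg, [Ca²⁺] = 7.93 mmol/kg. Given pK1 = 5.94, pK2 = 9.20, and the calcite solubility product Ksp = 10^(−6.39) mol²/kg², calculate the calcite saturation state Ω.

α₂ = 1 / (1 + [H⁺]/K2 + [H⁺]²/(K1K2)) = 1 / (1 + 10^+1.33 + 10^-0.60)
   = 1 / (1 + 21.380 + 0.25119) = 1/22.631 = 0.04419
[CO3²⁻] = α₂ × DIC = 0.04419 × 1.75 = 0.07733 mmol/kg
Ksp = 10^(−6.39) = 4.074×10^-7
Ω = [Ca²⁺][CO3²⁻]/Ksp = (7.93×10^-3)(7.733×10^-5) / 4.074×10^-7 = 1.51

Ω = 1.51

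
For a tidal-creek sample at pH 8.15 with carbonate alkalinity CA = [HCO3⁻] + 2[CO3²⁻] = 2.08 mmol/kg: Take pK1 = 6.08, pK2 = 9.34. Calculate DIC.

CA = [HCO3⁻] + 2[CO3²⁻] = (α₁ + 2α₂)·DIC
At pH 8.15: [H⁺]/K1 = 10^-2.07 = 0.0085114, K2/[H⁺] = 10^-1.19 = 0.064565
α₁ = 1/(1 + 0.0085114 + 0.064565) = 1/1.0731 = 0.9319; α₂ = α₁·K2/[H⁺] = 0.06017
α₁ + 2α₂ = 1.0522
DIC = CA / (α₁ + 2α₂) = 2.08 / 1.0522 = 1.98 mmol/kg

DIC = 1.98 mmol/kg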